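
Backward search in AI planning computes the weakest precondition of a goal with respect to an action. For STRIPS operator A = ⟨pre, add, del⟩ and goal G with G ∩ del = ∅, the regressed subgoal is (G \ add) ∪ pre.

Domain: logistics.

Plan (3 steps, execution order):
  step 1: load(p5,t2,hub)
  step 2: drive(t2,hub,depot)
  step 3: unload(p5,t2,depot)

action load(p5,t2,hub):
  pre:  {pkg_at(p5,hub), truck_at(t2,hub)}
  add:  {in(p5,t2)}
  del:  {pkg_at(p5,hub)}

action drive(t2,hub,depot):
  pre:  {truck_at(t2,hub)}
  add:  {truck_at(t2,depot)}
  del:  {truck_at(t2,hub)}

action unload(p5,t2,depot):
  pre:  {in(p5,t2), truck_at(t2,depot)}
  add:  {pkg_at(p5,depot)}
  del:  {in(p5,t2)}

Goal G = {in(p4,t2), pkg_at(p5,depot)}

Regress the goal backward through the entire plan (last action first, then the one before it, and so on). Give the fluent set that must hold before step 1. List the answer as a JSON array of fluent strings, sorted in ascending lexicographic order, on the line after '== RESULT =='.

Regress step by step:
  through step 3 (unload(p5,t2,depot)): drop {pkg_at(p5,depot)}, keep {in(p4,t2)}, require {in(p5,t2), truck_at(t2,depot)}
    → {in(p4,t2), in(p5,t2), truck_at(t2,depot)}
  through step 2 (drive(t2,hub,depot)): drop {truck_at(t2,depot)}, keep {in(p4,t2), in(p5,t2)}, require {truck_at(t2,hub)}
    → {in(p4,t2), in(p5,t2), truck_at(t2,hub)}
  through step 1 (load(p5,t2,hub)): drop {in(p5,t2)}, keep {in(p4,t2), truck_at(t2,hub)}, require {pkg_at(p5,hub), truck_at(t2,hub)}
    → {in(p4,t2), pkg_at(p5,hub), truck_at(t2,hub)}

== RESULT ==
["in(p4,t2)", "pkg_at(p5,hub)", "truck_at(t2,hub)"]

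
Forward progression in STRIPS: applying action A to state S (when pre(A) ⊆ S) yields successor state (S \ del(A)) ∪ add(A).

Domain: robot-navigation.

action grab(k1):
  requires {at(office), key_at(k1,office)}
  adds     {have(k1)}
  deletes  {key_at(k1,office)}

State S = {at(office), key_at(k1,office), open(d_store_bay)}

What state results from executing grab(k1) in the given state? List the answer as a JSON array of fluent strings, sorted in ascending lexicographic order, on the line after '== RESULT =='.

Progress:
  pre ⊆ S: {at(office), key_at(k1,office)} ⊆ S  — applicable
  S \ del = {at(office), open(d_store_bay)}
  ∪ add   = {at(office), have(k1), open(d_store_bay)}

== RESULT ==
["at(office)", "have(k1)", "open(d_store_bay)"]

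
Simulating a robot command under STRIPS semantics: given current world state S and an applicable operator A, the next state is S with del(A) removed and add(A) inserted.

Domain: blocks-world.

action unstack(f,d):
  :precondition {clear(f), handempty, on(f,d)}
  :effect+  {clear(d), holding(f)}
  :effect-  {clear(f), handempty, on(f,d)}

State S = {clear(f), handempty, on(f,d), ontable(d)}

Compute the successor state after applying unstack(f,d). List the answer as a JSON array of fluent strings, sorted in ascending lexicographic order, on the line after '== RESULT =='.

Progress:
  pre ⊆ S: {clear(f), handempty, on(f,d)} ⊆ S  — applicable
  S \ del = {ontable(d)}
  ∪ add   = {clear(d), holding(f), ontable(d)}

== RESULT ==
["clear(d)", "holding(f)", "ontable(d)"]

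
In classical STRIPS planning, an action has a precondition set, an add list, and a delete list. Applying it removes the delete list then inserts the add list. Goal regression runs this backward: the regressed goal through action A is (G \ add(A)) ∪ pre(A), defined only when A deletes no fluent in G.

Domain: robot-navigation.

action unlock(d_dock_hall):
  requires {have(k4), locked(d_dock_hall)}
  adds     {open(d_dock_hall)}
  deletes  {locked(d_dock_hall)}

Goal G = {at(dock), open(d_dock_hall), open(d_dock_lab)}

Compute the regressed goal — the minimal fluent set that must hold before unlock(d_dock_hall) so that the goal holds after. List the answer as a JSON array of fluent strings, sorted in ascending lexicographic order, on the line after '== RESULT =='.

Regress:
  G ∩ del = {}  (empty — regression defined)
  G \ add = {at(dock), open(d_dock_hall), open(d_dock_lab)} \ {open(d_dock_hall)} = {at(dock), open(d_dock_lab)}
  ∪ pre   = {at(dock), open(d_dock_lab)} ∪ {have(k4), locked(d_dock_hall)}
          = {at(dock), have(k4), locked(d_dock_hall), open(d_dock_lab)}

== RESULT ==
["at(dock)", "have(k4)", "locked(d_dock_hall)", "open(d_dock_lab)"]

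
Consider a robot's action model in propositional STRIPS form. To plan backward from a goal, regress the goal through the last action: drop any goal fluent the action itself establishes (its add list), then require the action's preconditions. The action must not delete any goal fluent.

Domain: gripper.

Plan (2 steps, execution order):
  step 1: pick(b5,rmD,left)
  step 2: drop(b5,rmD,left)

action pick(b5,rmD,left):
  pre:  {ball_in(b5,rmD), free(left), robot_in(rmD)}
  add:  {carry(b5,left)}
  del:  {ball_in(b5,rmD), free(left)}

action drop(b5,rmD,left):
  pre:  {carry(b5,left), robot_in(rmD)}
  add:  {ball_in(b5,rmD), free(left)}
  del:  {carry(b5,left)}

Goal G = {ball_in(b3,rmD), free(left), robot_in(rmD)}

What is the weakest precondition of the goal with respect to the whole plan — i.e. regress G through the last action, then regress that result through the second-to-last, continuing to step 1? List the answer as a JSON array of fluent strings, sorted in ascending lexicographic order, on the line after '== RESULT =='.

Regress step by step:
  through step 2 (drop(b5,rmD,left)): drop {free(left)}, keep {ball_in(b3,rmD), robot_in(rmD)}, require {carry(b5,left), robot_in(rmD)}
    → {ball_in(b3,rmD), carry(b5,left), robot_in(rmD)}
  through step 1 (pick(b5,rmD,left)): drop {carry(b5,left)}, keep {ball_in(b3,rmD), robot_in(rmD)}, require {ball_in(b5,rmD), free(left), robot_in(rmD)}
    → {ball_in(b3,rmD), ball_in(b5,rmD), free(left), robot_in(rmD)}

== RESULT ==
["ball_in(b3,rmD)", "ball_in(b5,rmD)", "free(left)", "robot_in(rmD)"]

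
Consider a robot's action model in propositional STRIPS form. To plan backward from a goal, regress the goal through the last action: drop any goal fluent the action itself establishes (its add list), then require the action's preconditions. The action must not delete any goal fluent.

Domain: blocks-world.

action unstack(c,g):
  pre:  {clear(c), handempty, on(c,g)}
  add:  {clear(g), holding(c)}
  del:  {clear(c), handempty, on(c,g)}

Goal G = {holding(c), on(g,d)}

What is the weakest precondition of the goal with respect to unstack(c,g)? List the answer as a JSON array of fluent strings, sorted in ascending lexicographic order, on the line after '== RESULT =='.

Regress:
  G ∩ del = {}  (empty — regression defined)
  G \ add = {holding(c), on(g,d)} \ {clear(g), holding(c)} = {on(g,d)}
  ∪ pre   = {on(g,d)} ∪ {clear(c), handempty, on(c,g)}
          = {clear(c), handempty, on(c,g), on(g,d)}

== RESULT ==
["clear(c)", "handempty", "on(c,g)", "on(g,d)"]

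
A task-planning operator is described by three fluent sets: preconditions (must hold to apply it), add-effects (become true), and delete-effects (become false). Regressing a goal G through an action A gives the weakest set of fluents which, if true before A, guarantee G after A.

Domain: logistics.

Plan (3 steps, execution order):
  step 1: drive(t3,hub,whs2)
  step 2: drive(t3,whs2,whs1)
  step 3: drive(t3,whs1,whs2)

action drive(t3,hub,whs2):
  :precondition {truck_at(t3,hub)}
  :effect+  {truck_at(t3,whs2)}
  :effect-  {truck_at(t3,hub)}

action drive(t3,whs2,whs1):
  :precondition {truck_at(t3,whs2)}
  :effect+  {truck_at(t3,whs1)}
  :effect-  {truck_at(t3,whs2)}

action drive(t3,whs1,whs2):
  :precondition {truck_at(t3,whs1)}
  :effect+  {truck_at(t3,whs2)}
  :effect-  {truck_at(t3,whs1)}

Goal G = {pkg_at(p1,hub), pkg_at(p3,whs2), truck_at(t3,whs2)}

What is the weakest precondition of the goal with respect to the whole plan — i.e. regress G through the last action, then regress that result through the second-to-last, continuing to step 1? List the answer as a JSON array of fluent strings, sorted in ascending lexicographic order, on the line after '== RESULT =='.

Regress step by step:
  through step 3 (drive(t3,whs1,whs2)): drop {truck_at(t3,whs2)}, keep {pkg_at(p1,hub), pkg_at(p3,whs2)}, require {truck_at(t3,whs1)}
    → {pkg_at(p1,hub), pkg_at(p3,whs2), truck_at(t3,whs1)}
  through step 2 (drive(t3,whs2,whs1)): drop {truck_at(t3,whs1)}, keep {pkg_at(p1,hub), pkg_at(p3,whs2)}, require {truck_at(t3,whs2)}
    → {pkg_at(p1,hub), pkg_at(p3,whs2), truck_at(t3,whs2)}
  through step 1 (drive(t3,hub,whs2)): drop {truck_at(t3,whs2)}, keep {pkg_at(p1,hub), pkg_at(p3,whs2)}, require {truck_at(t3,hub)}
    → {pkg_at(p1,hub), pkg_at(p3,whs2), truck_at(t3,hub)}

== RESULT ==
["pkg_at(p1,hub)", "pkg_at(p3,whs2)", "truck_at(t3,hub)"]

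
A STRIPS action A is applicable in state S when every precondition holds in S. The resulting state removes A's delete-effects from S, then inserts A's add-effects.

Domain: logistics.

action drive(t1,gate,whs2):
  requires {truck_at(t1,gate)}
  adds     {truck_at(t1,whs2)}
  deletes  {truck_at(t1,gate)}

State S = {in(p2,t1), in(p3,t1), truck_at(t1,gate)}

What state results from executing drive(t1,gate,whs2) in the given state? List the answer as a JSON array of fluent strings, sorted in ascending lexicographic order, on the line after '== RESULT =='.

Compute (S \ del) ∪ add:
  pre ⊆ S: {truck_at(t1,gate)} ⊆ S  — applicable
  S \ del = {in(p2,t1), in(p3,t1)}
  ∪ add   = {in(p2,t1), in(p3,t1), truck_at(t1,whs2)}

== RESULT ==
["in(p2,t1)", "in(p3,t1)", "truck_at(t1,whs2)"]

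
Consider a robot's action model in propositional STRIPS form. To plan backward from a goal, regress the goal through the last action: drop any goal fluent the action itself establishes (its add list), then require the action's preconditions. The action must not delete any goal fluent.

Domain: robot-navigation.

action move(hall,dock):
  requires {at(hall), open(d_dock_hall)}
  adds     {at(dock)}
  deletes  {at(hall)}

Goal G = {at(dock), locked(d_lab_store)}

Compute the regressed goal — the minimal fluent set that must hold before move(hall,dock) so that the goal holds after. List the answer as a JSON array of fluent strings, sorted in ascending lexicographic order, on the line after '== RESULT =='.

Regress:
  G ∩ del = {}  (empty — regression defined)
  G \ add = {at(dock), locked(d_lab_store)} \ {at(dock)} = {locked(d_lab_store)}
  ∪ pre   = {locked(d_lab_store)} ∪ {at(hall), open(d_dock_hall)}
          = {at(hall), locked(d_lab_store), open(d_dock_hall)}

== RESULT ==
["at(hall)", "locked(d_lab_store)", "open(d_dock_hall)"]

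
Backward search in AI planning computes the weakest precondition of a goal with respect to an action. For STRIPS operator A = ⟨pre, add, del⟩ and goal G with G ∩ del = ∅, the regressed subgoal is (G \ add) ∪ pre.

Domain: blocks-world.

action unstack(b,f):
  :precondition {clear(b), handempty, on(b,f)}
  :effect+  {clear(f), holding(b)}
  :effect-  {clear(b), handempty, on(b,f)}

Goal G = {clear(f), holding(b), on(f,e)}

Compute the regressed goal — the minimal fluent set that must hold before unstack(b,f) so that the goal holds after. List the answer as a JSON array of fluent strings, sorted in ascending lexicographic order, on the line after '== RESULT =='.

Regress:
  G ∩ del = {}  (empty — regression defined)
  G \ add = {clear(f), holding(b), on(f,e)} \ {clear(f), holding(b)} = {on(f,e)}
  ∪ pre   = {on(f,e)} ∪ {clear(b), handempty, on(b,f)}
          = {clear(b), handempty, on(b,f), on(f,e)}

== RESULT ==
["clear(b)", "handempty", "on(b,f)", "on(f,e)"]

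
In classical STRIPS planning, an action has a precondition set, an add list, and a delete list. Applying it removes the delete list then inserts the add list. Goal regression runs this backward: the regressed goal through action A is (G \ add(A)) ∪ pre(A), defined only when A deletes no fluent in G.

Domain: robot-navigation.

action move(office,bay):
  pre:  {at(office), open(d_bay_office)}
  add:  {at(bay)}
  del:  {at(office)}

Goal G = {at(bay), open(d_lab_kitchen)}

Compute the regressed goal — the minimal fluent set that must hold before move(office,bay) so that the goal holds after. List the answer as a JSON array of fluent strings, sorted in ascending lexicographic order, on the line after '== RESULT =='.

Regress:
  G ∩ del = {}  (empty — regression defined)
  G \ add = {at(bay), open(d_lab_kitchen)} \ {at(bay)} = {open(d_lab_kitchen)}
  ∪ pre   = {open(d_lab_kitchen)} ∪ {at(office), open(d_bay_office)}
          = {at(office), open(d_bay_office), open(d_lab_kitchen)}

== RESULT ==
["at(office)", "open(d_bay_office)", "open(d_lab_kitchen)"]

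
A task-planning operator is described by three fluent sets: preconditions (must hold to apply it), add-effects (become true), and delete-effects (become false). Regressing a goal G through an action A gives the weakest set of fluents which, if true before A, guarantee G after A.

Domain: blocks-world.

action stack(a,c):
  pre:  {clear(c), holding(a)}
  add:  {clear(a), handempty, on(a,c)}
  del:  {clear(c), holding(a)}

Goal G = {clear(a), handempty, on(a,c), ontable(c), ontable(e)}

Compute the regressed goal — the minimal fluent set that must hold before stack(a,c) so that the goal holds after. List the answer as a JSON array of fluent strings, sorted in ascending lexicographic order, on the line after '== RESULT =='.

Compute (G \ add) ∪ pre:
  G ∩ del = {}  (empty — regression defined)
  G \ add = {clear(a), handempty, on(a,c), ontable(c), ontable(e)} \ {clear(a), handempty, on(a,c)} = {ontable(c), ontable(e)}
  ∪ pre   = {ontable(c), ontable(e)} ∪ {clear(c), holding(a)}
          = {clear(c), holding(a), ontable(c), ontable(e)}

== RESULT ==
["clear(c)", "holding(a)", "ontable(c)", "ontable(e)"]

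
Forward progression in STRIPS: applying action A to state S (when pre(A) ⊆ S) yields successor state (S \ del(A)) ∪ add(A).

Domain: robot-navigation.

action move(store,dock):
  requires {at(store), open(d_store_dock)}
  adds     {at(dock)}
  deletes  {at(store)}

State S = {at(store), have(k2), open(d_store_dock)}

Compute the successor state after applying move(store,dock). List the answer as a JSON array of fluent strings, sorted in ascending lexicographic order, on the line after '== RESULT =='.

Progress:
  pre ⊆ S: {at(store), open(d_store_dock)} ⊆ S  — applicable
  S \ del = {have(k2), open(d_store_dock)}
  ∪ add   = {at(dock), have(k2), open(d_store_dock)}

== RESULT ==
["at(dock)", "have(k2)", "open(d_store_dock)"]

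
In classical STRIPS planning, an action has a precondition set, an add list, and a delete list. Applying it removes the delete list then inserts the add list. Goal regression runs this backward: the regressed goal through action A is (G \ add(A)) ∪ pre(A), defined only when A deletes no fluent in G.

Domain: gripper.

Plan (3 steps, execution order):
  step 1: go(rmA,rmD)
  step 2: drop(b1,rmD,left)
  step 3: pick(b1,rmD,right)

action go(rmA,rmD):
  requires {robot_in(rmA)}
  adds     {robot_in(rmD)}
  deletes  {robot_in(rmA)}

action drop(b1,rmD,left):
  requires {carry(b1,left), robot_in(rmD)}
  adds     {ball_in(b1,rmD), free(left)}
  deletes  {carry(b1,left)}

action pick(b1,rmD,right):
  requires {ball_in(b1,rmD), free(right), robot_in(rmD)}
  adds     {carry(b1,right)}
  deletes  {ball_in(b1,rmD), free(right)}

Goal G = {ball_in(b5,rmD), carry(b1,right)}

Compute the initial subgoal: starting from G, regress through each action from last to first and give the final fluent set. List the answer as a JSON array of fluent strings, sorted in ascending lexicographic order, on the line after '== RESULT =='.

Regress step by step:
  through step 3 (pick(b1,rmD,right)): drop {carry(b1,right)}, keep {ball_in(b5,rmD)}, require {ball_in(b1,rmD), free(right), robot_in(rmD)}
    → {ball_in(b1,rmD), ball_in(b5,rmD), free(right), robot_in(rmD)}
  through step 2 (drop(b1,rmD,left)): drop {ball_in(b1,rmD)}, keep {ball_in(b5,rmD), free(right), robot_in(rmD)}, require {carry(b1,left), robot_in(rmD)}
    → {ball_in(b5,rmD), carry(b1,left), free(right), robot_in(rmD)}
  through step 1 (go(rmA,rmD)): drop {robot_in(rmD)}, keep {ball_in(b5,rmD), carry(b1,left), free(right)}, require {robot_in(rmA)}
    → {ball_in(b5,rmD), carry(b1,left), free(right), robot_in(rmA)}

== RESULT ==
["ball_in(b5,rmD)", "carry(b1,left)", "free(right)", "robot_in(rmA)"]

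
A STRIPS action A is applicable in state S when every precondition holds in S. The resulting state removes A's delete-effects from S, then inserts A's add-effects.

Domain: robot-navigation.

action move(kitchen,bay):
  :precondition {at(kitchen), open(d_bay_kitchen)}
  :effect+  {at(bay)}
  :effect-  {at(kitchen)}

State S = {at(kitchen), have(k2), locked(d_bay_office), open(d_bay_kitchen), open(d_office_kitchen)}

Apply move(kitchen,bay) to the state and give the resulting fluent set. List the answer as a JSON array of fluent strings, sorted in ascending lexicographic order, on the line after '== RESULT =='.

Compute (S \ del) ∪ add:
  pre ⊆ S: {at(kitchen), open(d_bay_kitchen)} ⊆ S  — applicable
  S \ del = {have(k2), locked(d_bay_office), open(d_bay_kitchen), open(d_office_kitchen)}
  ∪ add   = {at(bay), have(k2), locked(d_bay_office), open(d_bay_kitchen), open(d_office_kitchen)}

== RESULT ==
["at(bay)", "have(k2)", "locked(d_bay_office)", "open(d_bay_kitchen)", "open(d_office_kitchen)"]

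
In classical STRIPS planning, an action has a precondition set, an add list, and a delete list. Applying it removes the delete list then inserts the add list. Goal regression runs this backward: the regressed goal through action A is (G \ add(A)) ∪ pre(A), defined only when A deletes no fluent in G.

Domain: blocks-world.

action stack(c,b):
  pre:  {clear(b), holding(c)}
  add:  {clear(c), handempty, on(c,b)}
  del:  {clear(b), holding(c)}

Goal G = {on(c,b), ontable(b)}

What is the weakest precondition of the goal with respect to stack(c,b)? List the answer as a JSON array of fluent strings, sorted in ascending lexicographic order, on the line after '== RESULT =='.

Compute (G \ add) ∪ pre:
  G ∩ del = {}  (empty — regression defined)
  G \ add = {on(c,b), ontable(b)} \ {clear(c), handempty, on(c,b)} = {ontable(b)}
  ∪ pre   = {ontable(b)} ∪ {clear(b), holding(c)}
          = {clear(b), holding(c), ontable(b)}

== RESULT ==
["clear(b)", "holding(c)", "ontable(b)"]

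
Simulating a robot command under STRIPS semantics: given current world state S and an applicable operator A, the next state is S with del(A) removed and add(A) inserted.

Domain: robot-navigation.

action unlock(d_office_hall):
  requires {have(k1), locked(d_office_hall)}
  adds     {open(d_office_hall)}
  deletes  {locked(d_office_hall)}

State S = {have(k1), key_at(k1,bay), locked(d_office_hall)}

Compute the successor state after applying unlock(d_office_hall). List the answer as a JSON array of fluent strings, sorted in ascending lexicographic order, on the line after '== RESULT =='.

Progress:
  pre ⊆ S: {have(k1), locked(d_office_hall)} ⊆ S  — applicable
  S \ del = {have(k1), key_at(k1,bay)}
  ∪ add   = {have(k1), key_at(k1,bay), open(d_office_hall)}

== RESULT ==
["have(k1)", "key_at(k1,bay)", "open(d_office_hall)"]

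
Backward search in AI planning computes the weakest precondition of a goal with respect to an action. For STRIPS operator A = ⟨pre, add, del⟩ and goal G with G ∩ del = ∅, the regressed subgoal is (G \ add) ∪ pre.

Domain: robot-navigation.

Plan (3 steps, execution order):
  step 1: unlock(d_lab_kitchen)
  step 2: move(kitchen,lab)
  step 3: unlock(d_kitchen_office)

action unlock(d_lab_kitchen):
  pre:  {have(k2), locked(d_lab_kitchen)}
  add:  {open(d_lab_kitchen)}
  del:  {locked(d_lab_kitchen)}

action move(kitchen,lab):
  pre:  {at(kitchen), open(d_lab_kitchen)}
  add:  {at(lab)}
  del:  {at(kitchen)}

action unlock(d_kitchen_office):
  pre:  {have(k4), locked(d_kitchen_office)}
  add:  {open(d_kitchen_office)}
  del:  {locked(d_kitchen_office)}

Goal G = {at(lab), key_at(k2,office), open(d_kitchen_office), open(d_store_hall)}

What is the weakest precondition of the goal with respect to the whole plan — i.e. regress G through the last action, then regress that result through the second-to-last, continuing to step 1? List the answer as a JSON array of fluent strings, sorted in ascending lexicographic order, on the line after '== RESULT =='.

Work backward from the goal:
  through step 3 (unlock(d_kitchen_office)): drop {open(d_kitchen_office)}, keep {at(lab), key_at(k2,office), open(d_store_hall)}, require {have(k4), locked(d_kitchen_office)}
    → {at(lab), have(k4), key_at(k2,office), locked(d_kitchen_office), open(d_store_hall)}
  through step 2 (move(kitchen,lab)): drop {at(lab)}, keep {have(k4), key_at(k2,office), locked(d_kitchen_office), open(d_store_hall)}, require {at(kitchen), open(d_lab_kitchen)}
    → {at(kitchen), have(k4), key_at(k2,office), locked(d_kitchen_office), open(d_lab_kitchen), open(d_store_hall)}
  through step 1 (unlock(d_lab_kitchen)): drop {open(d_lab_kitchen)}, keep {at(kitchen), have(k4), key_at(k2,office), locked(d_kitchen_office), open(d_store_hall)}, require {have(k2), locked(d_lab_kitchen)}
    → {at(kitchen), have(k2), have(k4), key_at(k2,office), locked(d_kitchen_office), locked(d_lab_kitchen), open(d_store_hall)}

== RESULT ==
["at(kitchen)", "have(k2)", "have(k4)", "key_at(k2,office)", "locked(d_kitchen_office)", "locked(d_lab_kitchen)", "open(d_store_hall)"]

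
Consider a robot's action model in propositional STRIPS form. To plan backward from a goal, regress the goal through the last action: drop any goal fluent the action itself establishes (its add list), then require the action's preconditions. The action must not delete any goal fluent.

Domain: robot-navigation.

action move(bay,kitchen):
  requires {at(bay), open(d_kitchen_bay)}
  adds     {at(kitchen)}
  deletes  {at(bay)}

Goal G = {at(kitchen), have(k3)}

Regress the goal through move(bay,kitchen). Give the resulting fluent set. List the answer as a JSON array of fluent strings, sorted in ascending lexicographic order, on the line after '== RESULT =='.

Compute (G \ add) ∪ pre:
  G ∩ del = {}  (empty — regression defined)
  G \ add = {at(kitchen), have(k3)} \ {at(kitchen)} = {have(k3)}
  ∪ pre   = {have(k3)} ∪ {at(bay), open(d_kitchen_bay)}
          = {at(bay), have(k3), open(d_kitchen_bay)}

== RESULT ==
["at(bay)", "have(k3)", "open(d_kitchen_bay)"]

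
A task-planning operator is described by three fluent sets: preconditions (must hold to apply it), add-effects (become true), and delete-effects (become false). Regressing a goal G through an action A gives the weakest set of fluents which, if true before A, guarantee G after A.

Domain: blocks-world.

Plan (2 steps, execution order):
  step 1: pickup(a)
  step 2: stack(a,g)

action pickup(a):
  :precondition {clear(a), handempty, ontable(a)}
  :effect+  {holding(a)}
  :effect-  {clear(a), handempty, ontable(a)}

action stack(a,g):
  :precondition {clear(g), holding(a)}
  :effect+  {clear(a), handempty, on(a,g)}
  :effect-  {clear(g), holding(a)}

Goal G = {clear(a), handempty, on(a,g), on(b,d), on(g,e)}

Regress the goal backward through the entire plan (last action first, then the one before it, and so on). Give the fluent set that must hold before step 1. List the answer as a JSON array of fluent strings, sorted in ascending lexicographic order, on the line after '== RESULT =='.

Work backward from the goal:
  through step 2 (stack(a,g)): drop {clear(a), handempty, on(a,g)}, keep {on(b,d), on(g,e)}, require {clear(g), holding(a)}
    → {clear(g), holding(a), on(b,d), on(g,e)}
  through step 1 (pickup(a)): drop {holding(a)}, keep {clear(g), on(b,d), on(g,e)}, require {clear(a), handempty, ontable(a)}
    → {clear(a), clear(g), handempty, on(b,d), on(g,e), ontable(a)}

== RESULT ==
["clear(a)", "clear(g)", "handempty", "on(b,d)", "on(g,e)", "ontable(a)"]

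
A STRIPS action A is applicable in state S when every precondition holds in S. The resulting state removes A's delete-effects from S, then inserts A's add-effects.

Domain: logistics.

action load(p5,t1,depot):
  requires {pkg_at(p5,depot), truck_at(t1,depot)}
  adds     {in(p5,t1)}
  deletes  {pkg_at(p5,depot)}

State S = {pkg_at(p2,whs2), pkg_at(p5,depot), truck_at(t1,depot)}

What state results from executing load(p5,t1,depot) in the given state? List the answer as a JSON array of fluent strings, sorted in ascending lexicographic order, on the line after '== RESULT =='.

Compute (S \ del) ∪ add:
  pre ⊆ S: {pkg_at(p5,depot), truck_at(t1,depot)} ⊆ S  — applicable
  S \ del = {pkg_at(p2,whs2), truck_at(t1,depot)}
  ∪ add   = {in(p5,t1), pkg_at(p2,whs2), truck_at(t1,depot)}

== RESULT ==
["in(p5,t1)", "pkg_at(p2,whs2)", "truck_at(t1,depot)"]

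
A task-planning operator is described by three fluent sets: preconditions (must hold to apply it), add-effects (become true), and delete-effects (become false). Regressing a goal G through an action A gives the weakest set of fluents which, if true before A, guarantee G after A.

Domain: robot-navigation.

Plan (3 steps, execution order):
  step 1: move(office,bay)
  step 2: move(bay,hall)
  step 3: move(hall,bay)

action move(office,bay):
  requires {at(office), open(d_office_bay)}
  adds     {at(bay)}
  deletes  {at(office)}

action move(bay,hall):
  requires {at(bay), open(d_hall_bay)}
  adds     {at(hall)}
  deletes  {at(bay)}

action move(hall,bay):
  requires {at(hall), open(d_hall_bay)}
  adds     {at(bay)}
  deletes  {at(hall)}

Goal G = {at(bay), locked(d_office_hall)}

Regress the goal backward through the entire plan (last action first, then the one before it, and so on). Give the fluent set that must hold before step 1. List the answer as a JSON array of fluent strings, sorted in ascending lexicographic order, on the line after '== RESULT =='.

Regress step by step:
  through step 3 (move(hall,bay)): drop {at(bay)}, keep {locked(d_office_hall)}, require {at(hall), open(d_hall_bay)}
    → {at(hall), locked(d_office_hall), open(d_hall_bay)}
  through step 2 (move(bay,hall)): drop {at(hall)}, keep {locked(d_office_hall), open(d_hall_bay)}, require {at(bay), open(d_hall_bay)}
    → {at(bay), locked(d_office_hall), open(d_hall_bay)}
  through step 1 (move(office,bay)): drop {at(bay)}, keep {locked(d_office_hall), open(d_hall_bay)}, require {at(office), open(d_office_bay)}
    → {at(office), locked(d_office_hall), open(d_hall_bay), open(d_office_bay)}

== RESULT ==
["at(office)", "locked(d_office_hall)", "open(d_hall_bay)", "open(d_office_bay)"]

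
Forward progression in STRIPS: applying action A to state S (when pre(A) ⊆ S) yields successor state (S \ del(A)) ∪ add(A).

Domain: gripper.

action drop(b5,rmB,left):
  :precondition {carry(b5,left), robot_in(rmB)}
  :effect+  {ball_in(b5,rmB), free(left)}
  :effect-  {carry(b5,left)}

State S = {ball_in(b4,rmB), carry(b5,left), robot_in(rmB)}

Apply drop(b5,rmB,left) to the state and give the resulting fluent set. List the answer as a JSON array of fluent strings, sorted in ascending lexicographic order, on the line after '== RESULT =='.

Compute (S \ del) ∪ add:
  pre ⊆ S: {carry(b5,left), robot_in(rmB)} ⊆ S  — applicable
  S \ del = {ball_in(b4,rmB), robot_in(rmB)}
  ∪ add   = {ball_in(b4,rmB), ball_in(b5,rmB), free(left), robot_in(rmB)}

== RESULT ==
["ball_in(b4,rmB)", "ball_in(b5,rmB)", "free(left)", "robot_in(rmB)"]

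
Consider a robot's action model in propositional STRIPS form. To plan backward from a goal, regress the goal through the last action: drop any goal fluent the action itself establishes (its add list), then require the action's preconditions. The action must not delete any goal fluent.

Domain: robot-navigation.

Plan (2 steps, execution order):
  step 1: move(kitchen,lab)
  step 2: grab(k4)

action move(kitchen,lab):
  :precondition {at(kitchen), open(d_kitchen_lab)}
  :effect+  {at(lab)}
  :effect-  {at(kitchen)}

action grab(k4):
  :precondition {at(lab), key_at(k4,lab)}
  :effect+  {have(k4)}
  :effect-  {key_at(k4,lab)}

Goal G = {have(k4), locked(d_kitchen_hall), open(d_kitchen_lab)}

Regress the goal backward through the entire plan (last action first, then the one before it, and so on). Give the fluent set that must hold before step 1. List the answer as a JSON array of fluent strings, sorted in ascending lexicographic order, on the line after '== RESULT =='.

Work backward from the goal:
  through step 2 (grab(k4)): drop {have(k4)}, keep {locked(d_kitchen_hall), open(d_kitchen_lab)}, require {at(lab), key_at(k4,lab)}
    → {at(lab), key_at(k4,lab), locked(d_kitchen_hall), open(d_kitchen_lab)}
  through step 1 (move(kitchen,lab)): drop {at(lab)}, keep {key_at(k4,lab), locked(d_kitchen_hall), open(d_kitchen_lab)}, require {at(kitchen), open(d_kitchen_lab)}
    → {at(kitchen), key_at(k4,lab), locked(d_kitchen_hall), open(d_kitchen_lab)}

== RESULT ==
["at(kitchen)", "key_at(k4,lab)", "locked(d_kitchen_hall)", "open(d_kitchen_lab)"]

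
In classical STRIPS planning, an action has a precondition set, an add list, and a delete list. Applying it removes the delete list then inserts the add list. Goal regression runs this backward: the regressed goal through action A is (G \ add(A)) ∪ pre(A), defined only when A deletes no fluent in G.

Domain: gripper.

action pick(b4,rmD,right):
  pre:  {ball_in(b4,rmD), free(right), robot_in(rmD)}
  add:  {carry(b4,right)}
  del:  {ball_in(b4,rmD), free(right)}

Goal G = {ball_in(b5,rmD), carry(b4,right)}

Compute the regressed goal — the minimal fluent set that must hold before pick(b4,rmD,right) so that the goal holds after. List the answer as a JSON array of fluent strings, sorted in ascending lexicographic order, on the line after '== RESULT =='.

Compute (G \ add) ∪ pre:
  G ∩ del = {}  (empty — regression defined)
  G \ add = {ball_in(b5,rmD), carry(b4,right)} \ {carry(b4,right)} = {ball_in(b5,rmD)}
  ∪ pre   = {ball_in(b5,rmD)} ∪ {ball_in(b4,rmD), free(right), robot_in(rmD)}
          = {ball_in(b4,rmD), ball_in(b5,rmD), free(right), robot_in(rmD)}

== RESULT ==
["ball_in(b4,rmD)", "ball_in(b5,rmD)", "free(right)", "robot_in(rmD)"]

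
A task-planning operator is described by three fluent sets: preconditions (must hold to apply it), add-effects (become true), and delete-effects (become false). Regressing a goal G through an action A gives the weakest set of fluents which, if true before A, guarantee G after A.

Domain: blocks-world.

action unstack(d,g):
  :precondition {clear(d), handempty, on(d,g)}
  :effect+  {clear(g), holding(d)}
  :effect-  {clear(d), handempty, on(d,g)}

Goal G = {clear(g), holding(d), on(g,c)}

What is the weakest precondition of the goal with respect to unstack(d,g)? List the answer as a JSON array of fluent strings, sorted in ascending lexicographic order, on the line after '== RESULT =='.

Compute (G \ add) ∪ pre:
  G ∩ del = {}  (empty — regression defined)
  G \ add = {clear(g), holding(d), on(g,c)} \ {clear(g), holding(d)} = {on(g,c)}
  ∪ pre   = {on(g,c)} ∪ {clear(d), handempty, on(d,g)}
          = {clear(d), handempty, on(d,g), on(g,c)}

== RESULT ==
["clear(d)", "handempty", "on(d,g)", "on(g,c)"]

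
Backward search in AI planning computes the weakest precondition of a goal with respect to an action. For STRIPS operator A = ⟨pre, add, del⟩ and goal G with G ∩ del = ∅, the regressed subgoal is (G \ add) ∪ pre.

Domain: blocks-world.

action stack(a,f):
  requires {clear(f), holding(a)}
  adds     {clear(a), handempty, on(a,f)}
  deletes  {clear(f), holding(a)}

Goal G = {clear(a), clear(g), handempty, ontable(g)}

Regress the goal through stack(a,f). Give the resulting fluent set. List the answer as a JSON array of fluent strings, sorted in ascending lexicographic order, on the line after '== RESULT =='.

Compute (G \ add) ∪ pre:
  G ∩ del = {}  (empty — regression defined)
  G \ add = {clear(a), clear(g), handempty, ontable(g)} \ {clear(a), handempty, on(a,f)} = {clear(g), ontable(g)}
  ∪ pre   = {clear(g), ontable(g)} ∪ {clear(f), holding(a)}
          = {clear(f), clear(g), holding(a), ontable(g)}

== RESULT ==
["clear(f)", "clear(g)", "holding(a)", "ontable(g)"]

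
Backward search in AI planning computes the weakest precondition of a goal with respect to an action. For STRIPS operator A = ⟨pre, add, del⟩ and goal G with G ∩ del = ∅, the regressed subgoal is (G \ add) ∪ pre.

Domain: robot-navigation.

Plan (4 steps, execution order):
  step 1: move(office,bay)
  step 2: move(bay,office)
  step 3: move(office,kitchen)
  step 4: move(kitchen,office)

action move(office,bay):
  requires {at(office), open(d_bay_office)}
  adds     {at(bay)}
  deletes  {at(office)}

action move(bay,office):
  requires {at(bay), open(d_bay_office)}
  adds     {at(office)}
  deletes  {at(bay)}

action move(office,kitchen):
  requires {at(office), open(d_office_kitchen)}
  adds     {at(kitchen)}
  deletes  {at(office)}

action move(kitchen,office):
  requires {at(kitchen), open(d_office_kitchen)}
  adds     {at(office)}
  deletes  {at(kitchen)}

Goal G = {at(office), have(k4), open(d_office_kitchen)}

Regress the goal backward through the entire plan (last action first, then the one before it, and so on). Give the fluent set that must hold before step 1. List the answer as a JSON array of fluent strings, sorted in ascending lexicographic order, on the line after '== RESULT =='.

Work backward from the goal:
  through step 4 (move(kitchen,office)): drop {at(office)}, keep {have(k4), open(d_office_kitchen)}, require {at(kitchen), open(d_office_kitchen)}
    → {at(kitchen), have(k4), open(d_office_kitchen)}
  through step 3 (move(office,kitchen)): drop {at(kitchen)}, keep {have(k4), open(d_office_kitchen)}, require {at(office), open(d_office_kitchen)}
    → {at(office), have(k4), open(d_office_kitchen)}
  through step 2 (move(bay,office)): drop {at(office)}, keep {have(k4), open(d_office_kitchen)}, require {at(bay), open(d_bay_office)}
    → {at(bay), have(k4), open(d_bay_office), open(d_office_kitchen)}
  through step 1 (move(office,bay)): drop {at(bay)}, keep {have(k4), open(d_bay_office), open(d_office_kitchen)}, require {at(office), open(d_bay_office)}
    → {at(office), have(k4), open(d_bay_office), open(d_office_kitchen)}

== RESULT ==
["at(office)", "have(k4)", "open(d_bay_office)", "open(d_office_kitchen)"]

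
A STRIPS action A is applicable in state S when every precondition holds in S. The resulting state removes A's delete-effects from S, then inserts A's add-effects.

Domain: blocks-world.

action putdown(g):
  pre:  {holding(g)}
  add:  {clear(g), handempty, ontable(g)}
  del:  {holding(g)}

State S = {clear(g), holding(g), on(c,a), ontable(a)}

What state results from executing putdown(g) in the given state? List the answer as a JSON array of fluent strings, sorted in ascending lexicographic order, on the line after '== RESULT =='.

Progress:
  pre ⊆ S: {holding(g)} ⊆ S  — applicable
  S \ del = {clear(g), on(c,a), ontable(a)}
  ∪ add   = {clear(g), handempty, on(c,a), ontable(a), ontable(g)}

== RESULT ==
["clear(g)", "handempty", "on(c,a)", "ontable(a)", "ontable(g)"]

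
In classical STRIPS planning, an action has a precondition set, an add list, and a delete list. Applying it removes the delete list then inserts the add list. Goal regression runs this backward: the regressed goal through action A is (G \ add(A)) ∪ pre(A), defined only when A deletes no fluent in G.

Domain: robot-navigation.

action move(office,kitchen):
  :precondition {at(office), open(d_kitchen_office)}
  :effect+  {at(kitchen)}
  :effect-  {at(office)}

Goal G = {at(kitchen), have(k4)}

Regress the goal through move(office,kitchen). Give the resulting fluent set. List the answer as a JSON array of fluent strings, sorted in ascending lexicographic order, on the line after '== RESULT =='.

Compute (G \ add) ∪ pre:
  G ∩ del = {}  (empty — regression defined)
  G \ add = {at(kitchen), have(k4)} \ {at(kitchen)} = {have(k4)}
  ∪ pre   = {have(k4)} ∪ {at(office), open(d_kitchen_office)}
          = {at(office), have(k4), open(d_kitchen_office)}

== RESULT ==
["at(office)", "have(k4)", "open(d_kitchen_office)"]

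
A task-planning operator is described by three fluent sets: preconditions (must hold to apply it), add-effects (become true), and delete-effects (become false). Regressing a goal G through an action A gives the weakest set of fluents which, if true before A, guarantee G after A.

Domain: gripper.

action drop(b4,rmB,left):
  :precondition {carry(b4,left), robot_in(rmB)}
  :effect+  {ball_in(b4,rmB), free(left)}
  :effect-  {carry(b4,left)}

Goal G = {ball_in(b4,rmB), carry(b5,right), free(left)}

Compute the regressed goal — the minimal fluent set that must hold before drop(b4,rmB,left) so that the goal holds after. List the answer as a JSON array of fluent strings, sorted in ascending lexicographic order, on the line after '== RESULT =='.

Regress:
  G ∩ del = {}  (empty — regression defined)
  G \ add = {ball_in(b4,rmB), carry(b5,right), free(left)} \ {ball_in(b4,rmB), free(left)} = {carry(b5,right)}
  ∪ pre   = {carry(b5,right)} ∪ {carry(b4,left), robot_in(rmB)}
          = {carry(b4,left), carry(b5,right), robot_in(rmB)}

== RESULT ==
["carry(b4,left)", "carry(b5,right)", "robot_in(rmB)"]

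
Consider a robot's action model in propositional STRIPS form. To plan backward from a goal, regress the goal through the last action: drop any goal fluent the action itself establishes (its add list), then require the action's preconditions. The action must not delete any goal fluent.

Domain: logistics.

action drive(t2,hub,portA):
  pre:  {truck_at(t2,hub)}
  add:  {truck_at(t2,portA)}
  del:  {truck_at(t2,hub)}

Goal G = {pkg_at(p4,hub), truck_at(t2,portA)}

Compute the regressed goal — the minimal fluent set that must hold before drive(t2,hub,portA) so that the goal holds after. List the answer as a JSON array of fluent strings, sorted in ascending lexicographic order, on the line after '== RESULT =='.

Compute (G \ add) ∪ pre:
  G ∩ del = {}  (empty — regression defined)
  G \ add = {pkg_at(p4,hub), truck_at(t2,portA)} \ {truck_at(t2,portA)} = {pkg_at(p4,hub)}
  ∪ pre   = {pkg_at(p4,hub)} ∪ {truck_at(t2,hub)}
          = {pkg_at(p4,hub), truck_at(t2,hub)}

== RESULT ==
["pkg_at(p4,hub)", "truck_at(t2,hub)"]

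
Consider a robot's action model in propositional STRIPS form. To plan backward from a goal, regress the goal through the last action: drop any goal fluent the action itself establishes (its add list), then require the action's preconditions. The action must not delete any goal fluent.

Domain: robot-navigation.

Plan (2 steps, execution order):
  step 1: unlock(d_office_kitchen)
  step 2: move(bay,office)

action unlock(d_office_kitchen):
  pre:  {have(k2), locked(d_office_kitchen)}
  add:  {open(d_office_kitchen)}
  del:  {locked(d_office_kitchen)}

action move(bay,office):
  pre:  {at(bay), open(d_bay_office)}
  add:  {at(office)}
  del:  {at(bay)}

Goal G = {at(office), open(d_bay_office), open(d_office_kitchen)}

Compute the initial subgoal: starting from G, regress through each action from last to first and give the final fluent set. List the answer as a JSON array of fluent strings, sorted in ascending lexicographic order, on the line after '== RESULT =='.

Work backward from the goal:
  through step 2 (move(bay,office)): drop {at(office)}, keep {open(d_bay_office), open(d_office_kitchen)}, require {at(bay), open(d_bay_office)}
    → {at(bay), open(d_bay_office), open(d_office_kitchen)}
  through step 1 (unlock(d_office_kitchen)): drop {open(d_office_kitchen)}, keep {at(bay), open(d_bay_office)}, require {have(k2), locked(d_office_kitchen)}
    → {at(bay), have(k2), locked(d_office_kitchen), open(d_bay_office)}

== RESULT ==
["at(bay)", "have(k2)", "locked(d_office_kitchen)", "open(d_bay_office)"]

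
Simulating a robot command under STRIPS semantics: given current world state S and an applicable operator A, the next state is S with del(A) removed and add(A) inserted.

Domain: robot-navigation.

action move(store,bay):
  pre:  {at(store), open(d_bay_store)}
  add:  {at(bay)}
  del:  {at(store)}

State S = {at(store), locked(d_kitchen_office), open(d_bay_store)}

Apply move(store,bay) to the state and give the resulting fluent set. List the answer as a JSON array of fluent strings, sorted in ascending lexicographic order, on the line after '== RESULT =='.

Progress:
  pre ⊆ S: {at(store), open(d_bay_store)} ⊆ S  — applicable
  S \ del = {locked(d_kitchen_office), open(d_bay_store)}
  ∪ add   = {at(bay), locked(d_kitchen_office), open(d_bay_store)}

== RESULT ==
["at(bay)", "locked(d_kitchen_office)", "open(d_bay_store)"]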